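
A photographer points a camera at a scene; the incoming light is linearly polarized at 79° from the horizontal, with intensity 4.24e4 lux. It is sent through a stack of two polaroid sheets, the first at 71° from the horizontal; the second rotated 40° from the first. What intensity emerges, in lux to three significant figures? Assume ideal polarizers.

I ≈ 2.44e4 lux

I₁ = 4.24e4 lux · cos²(8°) = 4.158e+04 lux.
I₂ = I₁ · cos²(40°) = 4.158e+04 · 0.5868 = 2.44e+04 lux.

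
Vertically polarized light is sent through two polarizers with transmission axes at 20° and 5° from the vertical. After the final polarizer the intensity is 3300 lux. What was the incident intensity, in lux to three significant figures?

I₁ = I₀ cos²(20° − 0°) = I₀ cos²(20°) = 0.883 I₀.
I₂ = I₁ cos²(5° − 20°) = 0.883 I₀ · cos²(15°) = 0.8239 I₀.
So 3300 lux = 0.8239 I₀, giving I₀ = 3300/0.8239 = 4005 lux.

I₀ ≈ 4010 lux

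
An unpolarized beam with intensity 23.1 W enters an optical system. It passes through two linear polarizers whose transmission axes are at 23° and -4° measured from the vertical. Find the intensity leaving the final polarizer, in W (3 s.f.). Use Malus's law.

Unpolarized light through the first polarizer → I₁ = 23.1 W/2 = 11.55 W, polarized at 23°.
I₂ = I₁ · cos²(27°) = 11.55 · 0.7939 = 9.169 W.

I ≈ 9.17 W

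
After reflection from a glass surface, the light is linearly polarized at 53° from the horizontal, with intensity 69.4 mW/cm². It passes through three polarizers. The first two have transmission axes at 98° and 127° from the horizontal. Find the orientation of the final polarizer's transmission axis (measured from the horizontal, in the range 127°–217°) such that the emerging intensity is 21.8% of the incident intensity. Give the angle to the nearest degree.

I₁ = I₀ cos²(98° − 53°) = I₀ cos²(45°) = 0.5 I₀.
I₂ = I₁ cos²(127° − 98°) = 0.5 I₀ · cos²(29°) = 0.3825 I₀.
Need I₃/I₀ = 0.218, so cos²(θ − 127°) = 0.218 / 0.3825 = 0.57.
θ − 127° = arccos(√0.57) = 41.0°, giving θ ≈ 127 + 41.0 = 168.0°.

θ ≈ 168°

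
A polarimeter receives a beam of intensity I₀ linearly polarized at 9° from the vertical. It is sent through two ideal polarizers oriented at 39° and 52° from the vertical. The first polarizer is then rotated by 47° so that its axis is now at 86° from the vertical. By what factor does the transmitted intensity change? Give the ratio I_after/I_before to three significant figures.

I_new/I_old ≈ 0.0488

Before rotation:
By Malus's law, I₁ = I₀ cos²(39° − 9°) = I₀ cos²(30°) = 0.75 I₀.
I₂ = I₁ cos²(52° − 39°) = 0.75 I₀ · cos²(13°) = 0.712 I₀.
After rotation:
I₁ = I₀ cos²(86° − 9°) = I₀ cos²(77°) = 0.0506 I₀.
I₂ = I₁ cos²(52° − 86°) = 0.0506 I₀ · cos²(34°) = 0.03478 I₀.
Ratio = 0.03478 / 0.712 = 0.04884.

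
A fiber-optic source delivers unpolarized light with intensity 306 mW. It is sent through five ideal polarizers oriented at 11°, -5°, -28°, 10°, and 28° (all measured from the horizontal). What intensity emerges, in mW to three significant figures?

I ≈ 67.3 mW

Unpolarized light through the first polarizer → I₁ = 306 mW/2 = 153 mW, polarized at 11°.
I₂ = I₁ · cos²(16°) = 153 · 0.924 = 141.4 mW.
I₃ = I₂ · cos²(23°) = 141.4 · 0.8473 = 119.8 mW.
I₄ = I₃ · cos²(38°) = 119.8 · 0.621 = 74.39 mW.
I₅ = I₄ · cos²(18°) = 74.39 · 0.9045 = 67.28 mW.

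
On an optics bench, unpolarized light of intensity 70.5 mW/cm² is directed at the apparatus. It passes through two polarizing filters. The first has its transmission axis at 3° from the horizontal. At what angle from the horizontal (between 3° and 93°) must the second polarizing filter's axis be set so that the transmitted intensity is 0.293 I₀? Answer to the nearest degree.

θ ≈ 43°

Unpolarized light through the first polarizer → I₁ = ½ I₀, now polarized at 3°.
Need I₂/I₀ = 0.293, so cos²(θ − 3°) = 0.293 / 0.5 = 0.586.
θ − 3° = arccos(√0.586) = 40.0°, giving θ ≈ 3 + 40.0 = 43.0°.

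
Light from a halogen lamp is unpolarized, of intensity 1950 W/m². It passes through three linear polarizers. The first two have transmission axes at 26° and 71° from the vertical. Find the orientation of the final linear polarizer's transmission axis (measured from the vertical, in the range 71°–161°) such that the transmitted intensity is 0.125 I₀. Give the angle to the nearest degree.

θ ≈ 116°

Unpolarized light through the first polarizer → I₁ = ½ I₀, now polarized at 26°.
I₂ = I₁ cos²(71° − 26°) = 0.5 I₀ · cos²(45°) = 0.25 I₀.
Need I₃/I₀ = 0.125, so cos²(θ − 71°) = 0.125 / 0.25 = 0.5.
θ − 71° = arccos(√0.5) = 45.0°, giving θ ≈ 71 + 45.0 = 116.0°.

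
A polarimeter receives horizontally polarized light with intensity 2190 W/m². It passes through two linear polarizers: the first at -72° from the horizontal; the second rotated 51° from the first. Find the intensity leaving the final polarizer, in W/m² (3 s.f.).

I₁ = 2190 W/m² · cos²(72°) = 209.1 W/m².
I₂ = I₁ · cos²(51°) = 209.1 · 0.396 = 82.82 W/m².

I ≈ 82.8 W/m²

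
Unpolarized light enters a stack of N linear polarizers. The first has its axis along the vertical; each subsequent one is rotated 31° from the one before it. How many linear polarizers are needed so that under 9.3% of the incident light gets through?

First polarizer halves the unpolarized light: factor 1/2.
Each further stage multiplies by cos²(31°) = 0.7347.
After N polarizers: T = 0.5·0.7347^(N−1). Require T < 0.093 ⇒ N−1 > ln(0.093/0.5)/ln(0.7347) = 5.46, so N−1 ≥ 6 and N = 7.
Check: N=7 gives T = 0.07866 < 0.093; N=6 gives T = 0.1071.

N = 7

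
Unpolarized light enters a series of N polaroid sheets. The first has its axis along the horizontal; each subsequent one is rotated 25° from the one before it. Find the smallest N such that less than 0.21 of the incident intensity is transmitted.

N = 6

First polarizer halves the unpolarized light: factor 1/2.
Each further stage multiplies by cos²(25°) = 0.8214.
After N polarizers: T = 0.5·0.8214^(N−1). Require T < 0.21 ⇒ N−1 > ln(0.21/0.5)/ln(0.8214) = 4.41, so N−1 ≥ 5 and N = 6.
Check: N=6 gives T = 0.187 < 0.21; N=5 gives T = 0.2276.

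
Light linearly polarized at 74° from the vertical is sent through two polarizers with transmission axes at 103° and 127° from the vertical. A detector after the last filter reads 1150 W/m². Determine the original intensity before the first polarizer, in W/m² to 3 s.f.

I₀ ≈ 1800 W/m²

I₁ = I₀ cos²(103° − 74°) = I₀ cos²(29°) = 0.765 I₀.
I₂ = I₁ cos²(127° − 103°) = 0.765 I₀ · cos²(24°) = 0.6384 I₀.
So 1150 W/m² = 0.6384 I₀, giving I₀ = 1150/0.6384 = 1801 W/m².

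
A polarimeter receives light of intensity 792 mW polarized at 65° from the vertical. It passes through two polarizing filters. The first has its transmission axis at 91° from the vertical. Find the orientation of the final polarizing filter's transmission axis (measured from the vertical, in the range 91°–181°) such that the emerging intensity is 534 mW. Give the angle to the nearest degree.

θ ≈ 115°

I₁ = I₀ cos²(91° − 65°) = I₀ cos²(26°) = 0.8078 I₀.
Target fraction: 534 / 792 mW = 0.6742 of I₀.
Need I₂/I₀ = 0.6742, so cos²(θ − 91°) = 0.6742 / 0.8078 = 0.8346.
θ − 91° = arccos(√0.8346) = 24.0°, giving θ ≈ 91 + 24.0 = 115.0°.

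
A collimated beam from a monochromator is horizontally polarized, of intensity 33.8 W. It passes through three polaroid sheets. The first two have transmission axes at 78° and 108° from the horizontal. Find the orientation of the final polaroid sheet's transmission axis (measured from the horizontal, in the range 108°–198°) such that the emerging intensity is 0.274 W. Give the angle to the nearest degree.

θ ≈ 168°

I₁ = I₀ cos²(78° − 0°) = I₀ cos²(78°) = 0.04323 I₀.
I₂ = I₁ cos²(108° − 78°) = 0.04323 I₀ · cos²(30°) = 0.03242 I₀.
Target fraction: 0.274 / 33.8 W = 0.008107 of I₀.
Need I₃/I₀ = 0.008107, so cos²(θ − 108°) = 0.008107 / 0.03242 = 0.25.
θ − 108° = arccos(√0.25) = 60.0°, giving θ ≈ 108 + 60.0 = 168.0°.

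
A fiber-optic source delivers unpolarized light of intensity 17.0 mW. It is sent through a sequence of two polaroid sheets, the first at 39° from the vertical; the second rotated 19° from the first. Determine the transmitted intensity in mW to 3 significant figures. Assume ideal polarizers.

I ≈ 7.60 mW

Unpolarized light through the first polarizer → I₁ = 17.0 mW/2 = 8.5 mW, polarized at 39°.
I₂ = I₁ · cos²(19°) = 8.5 · 0.894 = 7.599 mW.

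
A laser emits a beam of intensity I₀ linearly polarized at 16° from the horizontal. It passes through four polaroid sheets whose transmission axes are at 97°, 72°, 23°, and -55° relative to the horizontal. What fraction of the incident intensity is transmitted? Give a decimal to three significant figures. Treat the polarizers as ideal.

≈ 0.000374 I₀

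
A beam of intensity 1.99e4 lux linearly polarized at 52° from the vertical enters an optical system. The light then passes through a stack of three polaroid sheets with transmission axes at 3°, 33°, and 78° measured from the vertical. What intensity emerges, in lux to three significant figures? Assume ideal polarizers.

I ≈ 3210 lux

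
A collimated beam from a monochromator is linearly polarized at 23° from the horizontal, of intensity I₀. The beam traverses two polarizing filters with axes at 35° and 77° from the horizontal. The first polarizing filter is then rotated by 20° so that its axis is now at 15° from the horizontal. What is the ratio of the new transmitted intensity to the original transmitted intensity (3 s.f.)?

Before rotation:
I₁ = I₀ cos²(35° − 23°) = I₀ cos²(12°) = 0.9568 I₀.
I₂ = I₁ cos²(77° − 35°) = 0.9568 I₀ · cos²(42°) = 0.5284 I₀.
After rotation:
I₁ = I₀ cos²(15° − 23°) = I₀ cos²(8°) = 0.9806 I₀.
I₂ = I₁ cos²(77° − 15°) = 0.9806 I₀ · cos²(62°) = 0.2161 I₀.
Ratio = 0.2161 / 0.5284 = 0.409.

I_new/I_old ≈ 0.409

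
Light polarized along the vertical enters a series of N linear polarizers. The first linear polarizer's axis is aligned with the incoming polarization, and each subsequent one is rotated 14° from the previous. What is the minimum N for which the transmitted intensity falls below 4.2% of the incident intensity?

N = 54

First polarizer is aligned with the polarization: full transmission.
Each further stage multiplies by cos²(14°) = 0.9415.
After N polarizers: T = 0.9415^(N−1). Require T < 0.042 ⇒ N−1 > ln(0.042)/ln(0.9415) = 52.56, so N−1 ≥ 53 and N = 54.
Check: N=54 gives T = 0.04091 < 0.042; N=53 gives T = 0.04345.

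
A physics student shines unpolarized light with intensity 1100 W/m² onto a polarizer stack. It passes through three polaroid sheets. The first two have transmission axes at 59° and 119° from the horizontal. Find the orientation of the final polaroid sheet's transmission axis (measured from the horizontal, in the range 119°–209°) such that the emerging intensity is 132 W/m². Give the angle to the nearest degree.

Unpolarized light through the first polarizer → I₁ = ½ I₀, now polarized at 59°.
I₂ = I₁ cos²(119° − 59°) = 0.5 I₀ · cos²(60°) = 0.125 I₀.
Target fraction: 132 / 1100 W/m² = 0.12 of I₀.
Need I₃/I₀ = 0.12, so cos²(θ − 119°) = 0.12 / 0.125 = 0.96.
θ − 119° = arccos(√0.96) = 11.5°, giving θ ≈ 119 + 11.5 = 130.5°.

θ ≈ 131°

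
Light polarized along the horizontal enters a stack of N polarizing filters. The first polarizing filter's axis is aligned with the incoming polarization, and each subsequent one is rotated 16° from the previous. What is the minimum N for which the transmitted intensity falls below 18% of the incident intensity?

First polarizer is aligned with the polarization: full transmission.
Each further stage multiplies by cos²(16°) = 0.924.
After N polarizers: T = 0.924^(N−1). Require T < 0.18 ⇒ N−1 > ln(0.18)/ln(0.924) = 21.70, so N−1 ≥ 22 and N = 23.
Check: N=23 gives T = 0.1758 < 0.18; N=22 gives T = 0.1903.

N = 23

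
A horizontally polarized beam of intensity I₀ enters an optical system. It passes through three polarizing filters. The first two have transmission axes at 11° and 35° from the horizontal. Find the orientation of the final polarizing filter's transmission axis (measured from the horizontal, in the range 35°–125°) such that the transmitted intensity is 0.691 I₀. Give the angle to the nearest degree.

By Malus's law, I₁ = I₀ cos²(11° − 0°) = I₀ cos²(11°) = 0.9636 I₀.
I₂ = I₁ cos²(35° − 11°) = 0.9636 I₀ · cos²(24°) = 0.8042 I₀.
Need I₃/I₀ = 0.691, so cos²(θ − 35°) = 0.691 / 0.8042 = 0.8593.
θ − 35° = arccos(√0.8593) = 22.0°, giving θ ≈ 35 + 22.0 = 57.0°.

θ ≈ 57°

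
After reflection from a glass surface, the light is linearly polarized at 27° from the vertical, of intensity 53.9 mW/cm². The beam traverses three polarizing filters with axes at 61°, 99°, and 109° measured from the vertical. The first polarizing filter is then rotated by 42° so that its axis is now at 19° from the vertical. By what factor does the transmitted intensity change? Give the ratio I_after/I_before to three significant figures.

Before rotation:
By Malus's law, I₁ = I₀ cos²(61° − 27°) = I₀ cos²(34°) = 0.6873 I₀.
I₂ = I₁ cos²(99° − 61°) = 0.6873 I₀ · cos²(38°) = 0.4268 I₀.
I₃ = I₂ cos²(109° − 99°) = 0.4268 I₀ · cos²(10°) = 0.4139 I₀.
After rotation:
I₁ = I₀ cos²(19° − 27°) = I₀ cos²(8°) = 0.9806 I₀.
I₂ = I₁ cos²(99° − 19°) = 0.9806 I₀ · cos²(80°) = 0.02957 I₀.
I₃ = I₂ cos²(109° − 99°) = 0.02957 I₀ · cos²(10°) = 0.02868 I₀.
Ratio = 0.02868 / 0.4139 = 0.06928.

I_new/I_old ≈ 0.0693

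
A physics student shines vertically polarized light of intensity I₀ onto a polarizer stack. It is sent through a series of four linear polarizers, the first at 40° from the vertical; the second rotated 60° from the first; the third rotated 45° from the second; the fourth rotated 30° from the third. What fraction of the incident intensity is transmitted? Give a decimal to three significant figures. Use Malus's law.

≈ 0.0550 I₀

By Malus's law, I₁ = I₀ cos²(40° − 0°) = I₀ cos²(40°) = 0.5868 I₀.
I₂ = I₁ cos²(60°) = 0.5868 · 0.25 I₀ = 0.1467 I₀.
I₃ = I₂ cos²(45°) = 0.1467 · 0.5 I₀ = 0.07335 I₀.
I₄ = I₃ cos²(30°) = 0.07335 · 0.75 I₀ = 0.05501 I₀.
Transmitted fraction = 0.05501.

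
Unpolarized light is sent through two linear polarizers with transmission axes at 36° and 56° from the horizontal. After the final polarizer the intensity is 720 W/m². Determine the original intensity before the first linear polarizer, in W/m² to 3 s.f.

I₀ ≈ 1630 W/m²

Unpolarized light through the first polarizer → I₁ = ½ I₀, now polarized at 36°.
I₂ = I₁ cos²(56° − 36°) = 0.5 I₀ · cos²(20°) = 0.4415 I₀.
So 720 W/m² = 0.4415 I₀, giving I₀ = 720/0.4415 = 1631 W/m².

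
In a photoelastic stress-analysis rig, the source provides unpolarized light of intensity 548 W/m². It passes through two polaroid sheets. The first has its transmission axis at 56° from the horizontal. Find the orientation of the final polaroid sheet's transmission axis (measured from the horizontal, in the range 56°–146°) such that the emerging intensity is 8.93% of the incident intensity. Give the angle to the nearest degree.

θ ≈ 121°

Unpolarized light through the first polarizer → I₁ = ½ I₀, now polarized at 56°.
Need I₂/I₀ = 0.0893, so cos²(θ − 56°) = 0.0893 / 0.5 = 0.1786.
θ − 56° = arccos(√0.1786) = 65.0°, giving θ ≈ 56 + 65.0 = 121.0°.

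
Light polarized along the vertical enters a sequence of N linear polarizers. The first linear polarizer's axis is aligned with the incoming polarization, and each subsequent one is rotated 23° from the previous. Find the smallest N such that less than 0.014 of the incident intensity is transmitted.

N = 27

First polarizer is aligned with the polarization: full transmission.
Each further stage multiplies by cos²(23°) = 0.8473.
After N polarizers: T = 0.8473^(N−1). Require T < 0.014 ⇒ N−1 > ln(0.014)/ln(0.8473) = 25.77, so N−1 ≥ 26 and N = 27.
Check: N=27 gives T = 0.01347 < 0.014; N=26 gives T = 0.0159.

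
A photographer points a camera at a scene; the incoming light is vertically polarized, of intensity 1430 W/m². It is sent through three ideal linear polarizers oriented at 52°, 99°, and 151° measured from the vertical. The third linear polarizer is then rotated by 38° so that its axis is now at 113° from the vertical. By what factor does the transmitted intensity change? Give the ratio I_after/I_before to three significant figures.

I_new/I_old ≈ 2.48

Before rotation:
I₁ = I₀ cos²(52° − 0°) = I₀ cos²(52°) = 0.379 I₀.
I₂ = I₁ cos²(99° − 52°) = 0.379 I₀ · cos²(47°) = 0.1763 I₀.
I₃ = I₂ cos²(151° − 99°) = 0.1763 I₀ · cos²(52°) = 0.06682 I₀.
After rotation:
I₁ = I₀ cos²(52° − 0°) = I₀ cos²(52°) = 0.379 I₀.
I₂ = I₁ cos²(99° − 52°) = 0.379 I₀ · cos²(47°) = 0.1763 I₀.
I₃ = I₂ cos²(113° − 99°) = 0.1763 I₀ · cos²(14°) = 0.166 I₀.
Ratio = 0.166 / 0.06682 = 2.484.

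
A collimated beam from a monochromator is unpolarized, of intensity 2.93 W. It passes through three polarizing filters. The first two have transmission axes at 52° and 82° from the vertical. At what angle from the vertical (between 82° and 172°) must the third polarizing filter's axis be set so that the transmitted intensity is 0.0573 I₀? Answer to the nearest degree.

Unpolarized light through the first polarizer → I₁ = ½ I₀, now polarized at 52°.
I₂ = I₁ cos²(82° − 52°) = 0.5 I₀ · cos²(30°) = 0.375 I₀.
Need I₃/I₀ = 0.0573, so cos²(θ − 82°) = 0.0573 / 0.375 = 0.1528.
θ − 82° = arccos(√0.1528) = 67.0°, giving θ ≈ 82 + 67.0 = 149.0°.

θ ≈ 149°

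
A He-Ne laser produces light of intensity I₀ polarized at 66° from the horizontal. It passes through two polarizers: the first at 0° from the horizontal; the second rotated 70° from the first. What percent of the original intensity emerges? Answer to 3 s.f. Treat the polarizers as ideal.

I₁ = I₀ cos²(0° − 66°) = I₀ cos²(66°) = 0.1654 I₀.
I₂ = I₁ cos²(70°) = 0.1654 · 0.117 I₀ = 0.01935 I₀.
That is 1.935% of the incident intensity.

≈ 1.94%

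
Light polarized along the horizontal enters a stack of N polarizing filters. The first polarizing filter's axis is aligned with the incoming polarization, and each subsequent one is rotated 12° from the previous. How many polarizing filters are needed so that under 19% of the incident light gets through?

First polarizer is aligned with the polarization: full transmission.
Each further stage multiplies by cos²(12°) = 0.9568.
After N polarizers: T = 0.9568^(N−1). Require T < 0.19 ⇒ N−1 > ln(0.19)/ln(0.9568) = 37.58, so N−1 ≥ 38 and N = 39.
Check: N=39 gives T = 0.1865 < 0.19; N=38 gives T = 0.195.

N = 39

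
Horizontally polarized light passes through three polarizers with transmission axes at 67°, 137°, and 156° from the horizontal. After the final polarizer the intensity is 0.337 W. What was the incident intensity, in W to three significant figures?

I₀ ≈ 21.1 W

By Malus's law, I₁ = I₀ cos²(67° − 0°) = I₀ cos²(67°) = 0.1527 I₀.
I₂ = I₁ cos²(137° − 67°) = 0.1527 I₀ · cos²(70°) = 0.01786 I₀.
I₃ = I₂ cos²(156° − 137°) = 0.01786 I₀ · cos²(19°) = 0.01597 I₀.
So 0.337 W = 0.01597 I₀, giving I₀ = 0.337/0.01597 = 21.11 W.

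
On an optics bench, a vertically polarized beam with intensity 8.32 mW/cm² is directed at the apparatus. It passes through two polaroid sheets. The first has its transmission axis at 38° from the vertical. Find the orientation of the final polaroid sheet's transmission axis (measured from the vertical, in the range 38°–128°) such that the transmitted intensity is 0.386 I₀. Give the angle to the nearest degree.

θ ≈ 76°

By Malus's law, I₁ = I₀ cos²(38° − 0°) = I₀ cos²(38°) = 0.621 I₀.
Need I₂/I₀ = 0.386, so cos²(θ − 38°) = 0.386 / 0.621 = 0.6216.
θ − 38° = arccos(√0.6216) = 38.0°, giving θ ≈ 38 + 38.0 = 76.0°.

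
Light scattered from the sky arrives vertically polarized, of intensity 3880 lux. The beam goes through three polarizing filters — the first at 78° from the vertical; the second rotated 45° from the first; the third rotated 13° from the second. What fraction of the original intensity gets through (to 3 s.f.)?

I/I₀ ≈ 0.0205

I₁ = 3880 lux · cos²(78°) = 167.7 lux.
I₂ = I₁ · cos²(45°) = 167.7 · 0.5 = 83.86 lux.
I₃ = I₂ · cos²(13°) = 83.86 · 0.9494 = 79.62 lux.
Transmitted fraction = 0.02052.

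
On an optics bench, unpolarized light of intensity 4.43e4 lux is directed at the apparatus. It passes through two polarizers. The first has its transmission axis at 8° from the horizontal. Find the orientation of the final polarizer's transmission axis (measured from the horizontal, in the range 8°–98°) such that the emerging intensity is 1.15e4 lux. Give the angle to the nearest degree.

θ ≈ 52°

Unpolarized light through the first polarizer → I₁ = ½ I₀, now polarized at 8°.
Target fraction: 1.15e4 / 4.43e4 lux = 0.2596 of I₀.
Need I₂/I₀ = 0.2596, so cos²(θ − 8°) = 0.2596 / 0.5 = 0.5192.
θ − 8° = arccos(√0.5192) = 43.9°, giving θ ≈ 8 + 43.9 = 51.9°.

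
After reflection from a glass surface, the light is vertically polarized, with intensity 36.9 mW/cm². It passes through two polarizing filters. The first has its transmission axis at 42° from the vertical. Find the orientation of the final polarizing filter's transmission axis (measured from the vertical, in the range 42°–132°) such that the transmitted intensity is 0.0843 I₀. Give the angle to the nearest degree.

θ ≈ 109°

I₁ = I₀ cos²(42° − 0°) = I₀ cos²(42°) = 0.5523 I₀.
Need I₂/I₀ = 0.0843, so cos²(θ − 42°) = 0.0843 / 0.5523 = 0.1526.
θ − 42° = arccos(√0.1526) = 67.0°, giving θ ≈ 42 + 67.0 = 109.0°.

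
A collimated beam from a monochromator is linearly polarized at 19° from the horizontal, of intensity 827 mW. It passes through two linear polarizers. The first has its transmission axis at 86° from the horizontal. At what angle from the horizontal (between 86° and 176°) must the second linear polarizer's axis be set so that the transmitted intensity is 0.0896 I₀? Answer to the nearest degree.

By Malus's law, I₁ = I₀ cos²(86° − 19°) = I₀ cos²(67°) = 0.1527 I₀.
Need I₂/I₀ = 0.0896, so cos²(θ − 86°) = 0.0896 / 0.1527 = 0.5869.
θ − 86° = arccos(√0.5869) = 40.0°, giving θ ≈ 86 + 40.0 = 126.0°.

θ ≈ 126°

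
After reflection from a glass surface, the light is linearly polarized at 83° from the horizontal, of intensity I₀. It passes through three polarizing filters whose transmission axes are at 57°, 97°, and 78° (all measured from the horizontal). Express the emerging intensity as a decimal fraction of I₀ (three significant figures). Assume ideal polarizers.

By Malus's law, I₁ = I₀ cos²(57° − 83°) = I₀ cos²(26°) = 0.8078 I₀.
I₂ = I₁ cos²(97° − 57°) = 0.8078 I₀ · cos²(40°) = 0.4741 I₀.
I₃ = I₂ cos²(78° − 97°) = 0.4741 I₀ · cos²(19°) = 0.4238 I₀.
Transmitted fraction = 0.4238.

≈ 0.424 I₀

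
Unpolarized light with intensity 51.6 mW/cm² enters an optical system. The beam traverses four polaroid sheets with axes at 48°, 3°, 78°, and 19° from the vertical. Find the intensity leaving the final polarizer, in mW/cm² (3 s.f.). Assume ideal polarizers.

Unpolarized light through the first polarizer → I₁ = 51.6 mW/cm²/2 = 25.8 mW/cm², polarized at 48°.
I₂ = I₁ · cos²(45°) = 25.8 · 0.5 = 12.9 mW/cm².
I₃ = I₂ · cos²(75°) = 12.9 · 0.06699 = 0.8641 mW/cm².
I₄ = I₃ · cos²(59°) = 0.8641 · 0.2653 = 0.2292 mW/cm².

I ≈ 0.229 mW/cm²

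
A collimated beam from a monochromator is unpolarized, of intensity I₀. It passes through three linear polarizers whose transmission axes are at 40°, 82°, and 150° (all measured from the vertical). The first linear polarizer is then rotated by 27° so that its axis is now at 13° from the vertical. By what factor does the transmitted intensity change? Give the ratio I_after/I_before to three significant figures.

I_new/I_old ≈ 0.233

Before rotation:
Unpolarized light through the first polarizer → I₁ = ½ I₀, now polarized at 40°.
I₂ = I₁ cos²(82° − 40°) = 0.5 I₀ · cos²(42°) = 0.2761 I₀.
I₃ = I₂ cos²(150° − 82°) = 0.2761 I₀ · cos²(68°) = 0.03875 I₀.
After rotation:
Unpolarized light through the first polarizer → I₁ = ½ I₀, now polarized at 13°.
I₂ = I₁ cos²(82° − 13°) = 0.5 I₀ · cos²(69°) = 0.06421 I₀.
I₃ = I₂ cos²(150° − 82°) = 0.06421 I₀ · cos²(68°) = 0.009011 I₀.
Ratio = 0.009011 / 0.03875 = 0.2325.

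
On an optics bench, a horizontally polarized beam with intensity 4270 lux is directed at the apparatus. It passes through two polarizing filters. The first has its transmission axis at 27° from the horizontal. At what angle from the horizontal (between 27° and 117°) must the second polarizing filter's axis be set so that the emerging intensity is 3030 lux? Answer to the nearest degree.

θ ≈ 46°

I₁ = I₀ cos²(27° − 0°) = I₀ cos²(27°) = 0.7939 I₀.
Target fraction: 3030 / 4270 lux = 0.7096 of I₀.
Need I₂/I₀ = 0.7096, so cos²(θ − 27°) = 0.7096 / 0.7939 = 0.8938.
θ − 27° = arccos(√0.8938) = 19.0°, giving θ ≈ 27 + 19.0 = 46.0°.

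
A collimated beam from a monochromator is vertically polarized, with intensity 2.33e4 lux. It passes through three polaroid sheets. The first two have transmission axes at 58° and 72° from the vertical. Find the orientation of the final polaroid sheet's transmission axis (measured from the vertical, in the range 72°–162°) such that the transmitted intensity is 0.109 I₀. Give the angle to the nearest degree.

By Malus's law, I₁ = I₀ cos²(58° − 0°) = I₀ cos²(58°) = 0.2808 I₀.
I₂ = I₁ cos²(72° − 58°) = 0.2808 I₀ · cos²(14°) = 0.2644 I₀.
Need I₃/I₀ = 0.109, so cos²(θ − 72°) = 0.109 / 0.2644 = 0.4123.
θ − 72° = arccos(√0.4123) = 50.1°, giving θ ≈ 72 + 50.1 = 122.1°.

θ ≈ 122°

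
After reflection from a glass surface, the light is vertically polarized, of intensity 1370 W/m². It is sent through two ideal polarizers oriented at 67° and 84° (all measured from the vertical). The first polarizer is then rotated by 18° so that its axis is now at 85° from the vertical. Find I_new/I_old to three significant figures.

I_new/I_old ≈ 0.0544

Before rotation:
I₁ = I₀ cos²(67° − 0°) = I₀ cos²(67°) = 0.1527 I₀.
I₂ = I₁ cos²(84° − 67°) = 0.1527 I₀ · cos²(17°) = 0.1396 I₀.
After rotation:
I₁ = I₀ cos²(85° − 0°) = I₀ cos²(85°) = 0.007596 I₀.
I₂ = I₁ cos²(84° − 85°) = 0.007596 I₀ · cos²(1°) = 0.007594 I₀.
Ratio = 0.007594 / 0.1396 = 0.05439.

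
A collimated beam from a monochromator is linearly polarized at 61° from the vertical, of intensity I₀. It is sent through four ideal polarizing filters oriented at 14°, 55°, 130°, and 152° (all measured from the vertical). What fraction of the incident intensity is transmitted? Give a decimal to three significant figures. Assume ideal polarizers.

≈ 0.0153 I₀

I₁ = I₀ cos²(14° − 61°) = I₀ cos²(47°) = 0.4651 I₀.
I₂ = I₁ cos²(55° − 14°) = 0.4651 I₀ · cos²(41°) = 0.2649 I₀.
I₃ = I₂ cos²(130° − 55°) = 0.2649 I₀ · cos²(75°) = 0.01775 I₀.
I₄ = I₃ cos²(152° − 130°) = 0.01775 I₀ · cos²(22°) = 0.01526 I₀.
Transmitted fraction = 0.01526.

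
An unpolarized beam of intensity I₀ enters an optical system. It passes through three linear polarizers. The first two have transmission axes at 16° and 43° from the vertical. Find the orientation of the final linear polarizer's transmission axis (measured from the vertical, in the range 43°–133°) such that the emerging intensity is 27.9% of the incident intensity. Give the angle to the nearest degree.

θ ≈ 76°

Unpolarized light through the first polarizer → I₁ = ½ I₀, now polarized at 16°.
I₂ = I₁ cos²(43° − 16°) = 0.5 I₀ · cos²(27°) = 0.3969 I₀.
Need I₃/I₀ = 0.279, so cos²(θ − 43°) = 0.279 / 0.3969 = 0.7029.
θ − 43° = arccos(√0.7029) = 33.0°, giving θ ≈ 43 + 33.0 = 76.0°.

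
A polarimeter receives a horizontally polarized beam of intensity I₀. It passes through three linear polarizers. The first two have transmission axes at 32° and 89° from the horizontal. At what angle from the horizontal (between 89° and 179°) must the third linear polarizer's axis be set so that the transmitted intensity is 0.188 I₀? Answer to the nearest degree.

θ ≈ 109°

I₁ = I₀ cos²(32° − 0°) = I₀ cos²(32°) = 0.7192 I₀.
I₂ = I₁ cos²(89° − 32°) = 0.7192 I₀ · cos²(57°) = 0.2133 I₀.
Need I₃/I₀ = 0.188, so cos²(θ − 89°) = 0.188 / 0.2133 = 0.8813.
θ − 89° = arccos(√0.8813) = 20.2°, giving θ ≈ 89 + 20.2 = 109.2°.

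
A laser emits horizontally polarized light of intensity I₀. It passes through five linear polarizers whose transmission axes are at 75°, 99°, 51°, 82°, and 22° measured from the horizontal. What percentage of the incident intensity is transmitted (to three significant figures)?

By Malus's law, I₁ = I₀ cos²(75° − 0°) = I₀ cos²(75°) = 0.06699 I₀.
I₂ = I₁ cos²(99° − 75°) = 0.06699 I₀ · cos²(24°) = 0.05591 I₀.
I₃ = I₂ cos²(51° − 99°) = 0.05591 I₀ · cos²(48°) = 0.02503 I₀.
I₄ = I₃ cos²(82° − 51°) = 0.02503 I₀ · cos²(31°) = 0.01839 I₀.
I₅ = I₄ cos²(22° − 82°) = 0.01839 I₀ · cos²(60°) = 0.004598 I₀.
That is 0.4598% of the incident intensity.

≈ 0.460%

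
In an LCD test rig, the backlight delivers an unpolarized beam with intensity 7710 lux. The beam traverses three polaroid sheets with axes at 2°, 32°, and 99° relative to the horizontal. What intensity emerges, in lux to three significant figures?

I ≈ 441 lux

Unpolarized light through the first polarizer → I₁ = 7710 lux/2 = 3855 lux, polarized at 2°.
I₂ = I₁ · cos²(30°) = 3855 · 0.75 = 2891 lux.
I₃ = I₂ · cos²(67°) = 2891 · 0.1527 = 441.4 lux.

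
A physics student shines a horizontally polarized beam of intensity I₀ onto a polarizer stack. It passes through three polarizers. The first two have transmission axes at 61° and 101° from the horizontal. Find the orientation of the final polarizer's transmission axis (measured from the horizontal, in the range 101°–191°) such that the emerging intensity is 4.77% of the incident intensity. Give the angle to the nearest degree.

I₁ = I₀ cos²(61° − 0°) = I₀ cos²(61°) = 0.235 I₀.
I₂ = I₁ cos²(101° − 61°) = 0.235 I₀ · cos²(40°) = 0.1379 I₀.
Need I₃/I₀ = 0.0477, so cos²(θ − 101°) = 0.0477 / 0.1379 = 0.3458.
θ − 101° = arccos(√0.3458) = 54.0°, giving θ ≈ 101 + 54.0 = 155.0°.

θ ≈ 155°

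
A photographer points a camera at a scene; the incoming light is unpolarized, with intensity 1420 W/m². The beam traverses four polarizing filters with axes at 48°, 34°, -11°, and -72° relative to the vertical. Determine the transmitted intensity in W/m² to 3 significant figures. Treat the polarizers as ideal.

Unpolarized light through the first polarizer → I₁ = 1420 W/m²/2 = 710 W/m², polarized at 48°.
I₂ = I₁ · cos²(14°) = 710 · 0.9415 = 668.4 W/m².
I₃ = I₂ · cos²(45°) = 668.4 · 0.5 = 334.2 W/m².
I₄ = I₃ · cos²(61°) = 334.2 · 0.235 = 78.56 W/m².

I ≈ 78.6 W/m²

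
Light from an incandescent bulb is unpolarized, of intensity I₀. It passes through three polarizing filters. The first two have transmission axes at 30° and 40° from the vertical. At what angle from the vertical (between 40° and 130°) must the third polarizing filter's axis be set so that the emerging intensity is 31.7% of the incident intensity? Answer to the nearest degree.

θ ≈ 76°

Unpolarized light through the first polarizer → I₁ = ½ I₀, now polarized at 30°.
I₂ = I₁ cos²(40° − 30°) = 0.5 I₀ · cos²(10°) = 0.4849 I₀.
Need I₃/I₀ = 0.317, so cos²(θ − 40°) = 0.317 / 0.4849 = 0.6537.
θ − 40° = arccos(√0.6537) = 36.0°, giving θ ≈ 40 + 36.0 = 76.0°.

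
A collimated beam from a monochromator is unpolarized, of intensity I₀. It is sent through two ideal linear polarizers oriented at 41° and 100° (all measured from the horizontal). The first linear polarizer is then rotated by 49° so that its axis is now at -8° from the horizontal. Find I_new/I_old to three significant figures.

Before rotation:
Unpolarized light through the first polarizer → I₁ = ½ I₀, now polarized at 41°.
I₂ = I₁ cos²(100° − 41°) = 0.5 I₀ · cos²(59°) = 0.1326 I₀.
After rotation:
Unpolarized light through the first polarizer → I₁ = ½ I₀, now polarized at -8°.
Angle between axes 1 and 2: 72°. I₂ = 0.5 I₀ · cos²(72°) = 0.04775 I₀.
Ratio = 0.04775 / 0.1326 = 0.36.

I_new/I_old ≈ 0.360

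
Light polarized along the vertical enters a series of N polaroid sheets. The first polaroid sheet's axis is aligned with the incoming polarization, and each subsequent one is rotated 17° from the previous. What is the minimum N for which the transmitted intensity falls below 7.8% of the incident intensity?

First polarizer is aligned with the polarization: full transmission.
Each further stage multiplies by cos²(17°) = 0.9145.
After N polarizers: T = 0.9145^(N−1). Require T < 0.078 ⇒ N−1 > ln(0.078)/ln(0.9145) = 28.55, so N−1 ≥ 29 and N = 30.
Check: N=30 gives T = 0.07492 < 0.078; N=29 gives T = 0.08192.

N = 30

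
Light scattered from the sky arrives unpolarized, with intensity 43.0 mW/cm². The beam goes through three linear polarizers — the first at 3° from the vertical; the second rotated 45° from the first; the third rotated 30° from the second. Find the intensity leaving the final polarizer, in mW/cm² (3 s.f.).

Unpolarized light through the first polarizer → I₁ = 43.0 mW/cm²/2 = 21.5 mW/cm², polarized at 3°.
I₂ = I₁ · cos²(45°) = 21.5 · 0.5 = 10.75 mW/cm².
I₃ = I₂ · cos²(30°) = 10.75 · 0.75 = 8.063 mW/cm².

I ≈ 8.06 mW/cm²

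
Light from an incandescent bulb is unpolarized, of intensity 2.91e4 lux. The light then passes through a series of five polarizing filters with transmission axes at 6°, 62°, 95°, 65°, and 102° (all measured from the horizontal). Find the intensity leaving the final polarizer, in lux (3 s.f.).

I ≈ 1530 lux

Unpolarized light through the first polarizer → I₁ = 2.91e4 lux/2 = 1.455e+04 lux, polarized at 6°.
I₂ = I₁ · cos²(56°) = 1.455e+04 · 0.3127 = 4550 lux.
I₃ = I₂ · cos²(33°) = 4550 · 0.7034 = 3200 lux.
I₄ = I₃ · cos²(30°) = 3200 · 0.75 = 2400 lux.
I₅ = I₄ · cos²(37°) = 2400 · 0.6378 = 1531 lux.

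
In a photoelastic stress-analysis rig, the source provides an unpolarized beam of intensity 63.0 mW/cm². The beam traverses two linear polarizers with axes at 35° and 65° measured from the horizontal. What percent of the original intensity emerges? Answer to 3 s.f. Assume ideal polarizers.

Unpolarized light through the first polarizer → I₁ = 63.0 mW/cm²/2 = 31.5 mW/cm², polarized at 35°.
I₂ = I₁ · cos²(30°) = 31.5 · 0.75 = 23.63 mW/cm².
That is 37.5% of the incident intensity.

≈ 37.5%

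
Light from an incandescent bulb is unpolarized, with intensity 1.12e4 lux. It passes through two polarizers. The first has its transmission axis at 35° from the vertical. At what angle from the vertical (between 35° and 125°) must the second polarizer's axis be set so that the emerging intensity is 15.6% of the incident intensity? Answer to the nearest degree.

θ ≈ 91°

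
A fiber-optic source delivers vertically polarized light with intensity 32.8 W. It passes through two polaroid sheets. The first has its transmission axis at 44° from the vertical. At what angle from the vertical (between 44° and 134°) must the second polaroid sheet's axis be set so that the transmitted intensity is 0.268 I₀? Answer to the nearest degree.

θ ≈ 88°

By Malus's law, I₁ = I₀ cos²(44° − 0°) = I₀ cos²(44°) = 0.5174 I₀.
Need I₂/I₀ = 0.268, so cos²(θ − 44°) = 0.268 / 0.5174 = 0.5179.
θ − 44° = arccos(√0.5179) = 44.0°, giving θ ≈ 44 + 44.0 = 88.0°.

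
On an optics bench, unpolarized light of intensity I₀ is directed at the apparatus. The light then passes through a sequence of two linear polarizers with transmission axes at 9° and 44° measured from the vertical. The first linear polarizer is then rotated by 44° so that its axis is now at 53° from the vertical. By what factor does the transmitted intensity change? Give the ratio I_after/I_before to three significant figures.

I_new/I_old ≈ 1.45

Before rotation:
Unpolarized light through the first polarizer → I₁ = ½ I₀, now polarized at 9°.
I₂ = I₁ cos²(44° − 9°) = 0.5 I₀ · cos²(35°) = 0.3355 I₀.
After rotation:
Unpolarized light through the first polarizer → I₁ = ½ I₀, now polarized at 53°.
I₂ = I₁ cos²(44° − 53°) = 0.5 I₀ · cos²(9°) = 0.4878 I₀.
Ratio = 0.4878 / 0.3355 = 1.454.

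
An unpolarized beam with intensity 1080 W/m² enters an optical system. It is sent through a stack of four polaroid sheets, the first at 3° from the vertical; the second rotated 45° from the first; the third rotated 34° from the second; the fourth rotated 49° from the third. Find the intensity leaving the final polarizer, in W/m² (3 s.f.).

I ≈ 79.9 W/m²

Unpolarized light through the first polarizer → I₁ = 1080 W/m²/2 = 540 W/m², polarized at 3°.
I₂ = I₁ · cos²(45°) = 540 · 0.5 = 270 W/m².
I₃ = I₂ · cos²(34°) = 270 · 0.6873 = 185.6 W/m².
I₄ = I₃ · cos²(49°) = 185.6 · 0.4304 = 79.87 W/m².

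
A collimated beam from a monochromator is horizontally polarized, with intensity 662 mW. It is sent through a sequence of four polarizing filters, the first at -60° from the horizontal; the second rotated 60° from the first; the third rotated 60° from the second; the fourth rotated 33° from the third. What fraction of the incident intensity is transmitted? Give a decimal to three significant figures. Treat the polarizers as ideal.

I₁ = 662 mW · cos²(60°) = 165.5 mW.
I₂ = I₁ · cos²(60°) = 165.5 · 0.25 = 41.38 mW.
I₃ = I₂ · cos²(60°) = 41.38 · 0.25 = 10.34 mW.
I₄ = I₃ · cos²(33°) = 10.34 · 0.7034 = 7.275 mW.
Transmitted fraction = 0.01099.

I/I₀ ≈ 0.0110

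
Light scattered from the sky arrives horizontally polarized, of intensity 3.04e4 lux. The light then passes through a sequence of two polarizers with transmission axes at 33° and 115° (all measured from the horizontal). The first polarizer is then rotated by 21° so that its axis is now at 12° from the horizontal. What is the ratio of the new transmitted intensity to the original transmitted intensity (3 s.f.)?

I_new/I_old ≈ 3.55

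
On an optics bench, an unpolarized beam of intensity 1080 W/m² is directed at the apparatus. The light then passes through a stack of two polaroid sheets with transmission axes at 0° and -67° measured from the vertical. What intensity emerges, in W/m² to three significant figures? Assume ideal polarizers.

Unpolarized light through the first polarizer → I₁ = 1080 W/m²/2 = 540 W/m², polarized at 0°.
I₂ = I₁ · cos²(67°) = 540 · 0.1527 = 82.44 W/m².

I ≈ 82.4 W/m²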